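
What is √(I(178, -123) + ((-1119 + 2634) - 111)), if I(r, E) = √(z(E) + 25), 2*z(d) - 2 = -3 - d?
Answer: √(1404 + √86) ≈ 37.594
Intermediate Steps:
z(d) = -½ - d/2 (z(d) = 1 + (-3 - d)/2 = 1 + (-3/2 - d/2) = -½ - d/2)
I(r, E) = √(49/2 - E/2) (I(r, E) = √((-½ - E/2) + 25) = √(49/2 - E/2))
√(I(178, -123) + ((-1119 + 2634) - 111)) = √(√(98 - 2*(-123))/2 + ((-1119 + 2634) - 111)) = √(√(98 + 246)/2 + (1515 - 111)) = √(√344/2 + 1404) = √((2*√86)/2 + 1404) = √(√86 + 1404) = √(1404 + √86)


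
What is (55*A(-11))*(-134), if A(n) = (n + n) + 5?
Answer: 125290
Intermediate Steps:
A(n) = 5 + 2*n (A(n) = 2*n + 5 = 5 + 2*n)
(55*A(-11))*(-134) = (55*(5 + 2*(-11)))*(-134) = (55*(5 - 22))*(-134) = (55*(-17))*(-134) = -935*(-134) = 125290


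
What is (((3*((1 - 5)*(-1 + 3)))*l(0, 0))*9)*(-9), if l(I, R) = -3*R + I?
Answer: 0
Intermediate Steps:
l(I, R) = I - 3*R
(((3*((1 - 5)*(-1 + 3)))*l(0, 0))*9)*(-9) = (((3*((1 - 5)*(-1 + 3)))*(0 - 3*0))*9)*(-9) = (((3*(-4*2))*(0 + 0))*9)*(-9) = (((3*(-8))*0)*9)*(-9) = (-24*0*9)*(-9) = (0*9)*(-9) = 0*(-9) = 0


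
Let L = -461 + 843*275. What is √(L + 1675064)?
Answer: 2*√476607 ≈ 1380.7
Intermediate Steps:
L = 231364 (L = -461 + 231825 = 231364)
√(L + 1675064) = √(231364 + 1675064) = √1906428 = 2*√476607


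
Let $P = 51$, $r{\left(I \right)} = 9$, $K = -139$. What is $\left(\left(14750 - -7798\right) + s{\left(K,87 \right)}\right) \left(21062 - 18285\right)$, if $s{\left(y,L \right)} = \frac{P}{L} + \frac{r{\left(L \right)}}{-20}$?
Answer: $\frac{36317381063}{580} \approx 6.2616 \cdot 10^{7}$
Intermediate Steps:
$s{\left(y,L \right)} = - \frac{9}{20} + \frac{51}{L}$ ($s{\left(y,L \right)} = \frac{51}{L} + \frac{9}{-20} = \frac{51}{L} + 9 \left(- \frac{1}{20}\right) = \frac{51}{L} - \frac{9}{20} = - \frac{9}{20} + \frac{51}{L}$)
$\left(\left(14750 - -7798\right) + s{\left(K,87 \right)}\right) \left(21062 - 18285\right) = \left(\left(14750 - -7798\right) - \left(\frac{9}{20} - \frac{51}{87}\right)\right) \left(21062 - 18285\right) = \left(\left(14750 + 7798\right) + \left(- \frac{9}{20} + 51 \cdot \frac{1}{87}\right)\right) 2777 = \left(22548 + \left(- \frac{9}{20} + \frac{17}{29}\right)\right) 2777 = \left(22548 + \frac{79}{580}\right) 2777 = \frac{13077919}{580} \cdot 2777 = \frac{36317381063}{580}$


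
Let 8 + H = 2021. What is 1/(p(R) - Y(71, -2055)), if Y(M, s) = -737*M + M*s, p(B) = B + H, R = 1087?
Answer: 1/201332 ≈ 4.9669e-6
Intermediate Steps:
H = 2013 (H = -8 + 2021 = 2013)
p(B) = 2013 + B (p(B) = B + 2013 = 2013 + B)
1/(p(R) - Y(71, -2055)) = 1/((2013 + 1087) - 71*(-737 - 2055)) = 1/(3100 - 71*(-2792)) = 1/(3100 - 1*(-198232)) = 1/(3100 + 198232) = 1/201332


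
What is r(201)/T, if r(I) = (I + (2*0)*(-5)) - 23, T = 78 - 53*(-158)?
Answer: 89/4226 ≈ 0.021060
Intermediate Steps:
T = 8452 (T = 78 + 8374 = 8452)
r(I) = -23 + I (r(I) = (I + 0*(-5)) - 23 = (I + 0) - 23 = I - 23 = -23 + I)
r(201)/T = (-23 + 201)/8452 = 178*(1/8452) = 89/4226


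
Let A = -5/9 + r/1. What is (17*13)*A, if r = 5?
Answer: 8840/9 ≈ 982.22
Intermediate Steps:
A = 40/9 (A = -5/9 + 5/1 = -5*1/9 + 5*1 = -5/9 + 5 = 40/9 ≈ 4.4444)
(17*13)*A = (17*13)*(40/9) = 221*(40/9) = 8840/9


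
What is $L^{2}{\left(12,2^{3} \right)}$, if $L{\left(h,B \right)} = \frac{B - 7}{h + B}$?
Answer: $\frac{1}{400} \approx 0.0025$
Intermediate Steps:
$L{\left(h,B \right)} = \frac{-7 + B}{B + h}$
$L^{2}{\left(12,2^{3} \right)} = \left(\frac{-7 + 2^{3}}{2^{3} + 12}\right)^{2} = \left(\frac{-7 + 8}{8 + 12}\right)^{2} = \left(\frac{1}{20} \cdot 1\right)^{2} = \left(\frac{1}{20}\right)^{2} = \frac{1}{400}$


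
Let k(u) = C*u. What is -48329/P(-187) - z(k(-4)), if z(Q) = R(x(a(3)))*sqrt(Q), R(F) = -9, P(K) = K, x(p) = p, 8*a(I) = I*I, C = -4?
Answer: 55061/187 ≈ 294.44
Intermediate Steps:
a(I) = I**2/8 (a(I) = (I*I)/8 = I**2/8)
k(u) = -4*u
z(Q) = -9*sqrt(Q)
-48329/P(-187) - z(k(-4)) = -48329/(-187) - (-9)*sqrt(-4*(-4)) = -48329*(-1/187) - (-9)*sqrt(16) = 48329/187 - (-9)*4 = 48329/187 - 1*(-36) = 48329/187 + 36 = 55061/187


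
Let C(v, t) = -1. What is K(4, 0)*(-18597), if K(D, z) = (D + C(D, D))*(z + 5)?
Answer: -278955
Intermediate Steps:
K(D, z) = (-1 + D)*(5 + z) (K(D, z) = (D - 1)*(z + 5) = (-1 + D)*(5 + z))
K(4, 0)*(-18597) = (-5 - 1*0 + 5*4 + 4*0)*(-18597) = (-5 + 0 + 20 + 0)*(-18597) = 15*(-18597) = -278955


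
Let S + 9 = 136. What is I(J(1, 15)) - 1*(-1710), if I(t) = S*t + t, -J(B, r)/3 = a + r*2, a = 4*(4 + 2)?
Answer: -19026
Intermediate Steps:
S = 127 (S = -9 + 136 = 127)
a = 24 (a = 4*6 = 24)
J(B, r) = -72 - 6*r (J(B, r) = -3*(24 + r*2) = -3*(24 + 2*r) = -72 - 6*r)
I(t) = 128*t (I(t) = 127*t + t = 128*t)
I(J(1, 15)) - 1*(-1710) = 128*(-72 - 6*15) - 1*(-1710) = 128*(-72 - 90) + 1710 = 128*(-162) + 1710 = -20736 + 1710 = -19026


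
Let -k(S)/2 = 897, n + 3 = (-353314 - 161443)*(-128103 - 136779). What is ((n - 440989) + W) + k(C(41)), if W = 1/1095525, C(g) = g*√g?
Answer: 149374199318326201/1095525 ≈ 1.3635e+11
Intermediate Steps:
C(g) = g^(3/2)
W = 1/1095525 ≈ 9.1280e-7
n = 136349863671 (n = -3 + (-353314 - 161443)*(-128103 - 136779) = -3 - 514757*(-264882) = -3 + 136349863674 = 136349863671)
k(S) = -1794 (k(S) = -2*897 = -1794)
((n - 440989) + W) + k(C(41)) = ((136349863671 - 440989) + 1/1095525) - 1794 = (136349422682 + 1/1095525) - 1794 = 149374201283698051/1095525 - 1794 = 149374199318326201/1095525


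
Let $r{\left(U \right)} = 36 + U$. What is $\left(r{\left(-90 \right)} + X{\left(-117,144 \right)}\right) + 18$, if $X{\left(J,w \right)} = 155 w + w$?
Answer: $22428$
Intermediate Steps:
$X{\left(J,w \right)} = 156 w$
$\left(r{\left(-90 \right)} + X{\left(-117,144 \right)}\right) + 18 = \left(\left(36 - 90\right) + 156 \cdot 144\right) + 18 = \left(-54 + 22464\right) + 18 = 22410 + 18 = 22428$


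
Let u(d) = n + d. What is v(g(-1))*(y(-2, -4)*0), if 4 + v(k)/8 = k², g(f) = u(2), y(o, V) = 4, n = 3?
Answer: 0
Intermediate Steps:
u(d) = 3 + d
g(f) = 5 (g(f) = 3 + 2 = 5)
v(k) = -32 + 8*k²
v(g(-1))*(y(-2, -4)*0) = (-32 + 8*5²)*(4*0) = (-32 + 8*25)*0 = (-32 + 200)*0 = 168*0 = 0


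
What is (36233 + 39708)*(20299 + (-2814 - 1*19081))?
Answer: -121201836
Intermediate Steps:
(36233 + 39708)*(20299 + (-2814 - 1*19081)) = 75941*(20299 + (-2814 - 19081)) = 75941*(20299 - 21895) = 75941*(-1596) = -121201836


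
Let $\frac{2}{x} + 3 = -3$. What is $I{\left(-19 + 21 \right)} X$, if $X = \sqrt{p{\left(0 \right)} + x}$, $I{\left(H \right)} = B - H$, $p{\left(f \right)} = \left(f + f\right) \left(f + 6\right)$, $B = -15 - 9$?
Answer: $- \frac{26 i \sqrt{3}}{3} \approx - 15.011 i$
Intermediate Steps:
$B = -24$ ($B = -15 - 9 = -24$)
$p{\left(f \right)} = 2 f \left(6 + f\right)$
$x = - \frac{1}{3}$ ($x = \frac{2}{-3 - 3} = \frac{2}{-6} = 2 \left(- \frac{1}{6}\right) = - \frac{1}{3} \approx -0.33333$)
$I{\left(H \right)} = -24 - H$
$X = \frac{i \sqrt{3}}{3}$ ($X = \sqrt{2 \cdot 0 \left(6 + 0\right) - \frac{1}{3}} = \sqrt{2 \cdot 0 \cdot 6 - \frac{1}{3}} = \sqrt{0 - \frac{1}{3}} = \sqrt{- \frac{1}{3}} = \frac{i \sqrt{3}}{3} \approx 0.57735 i$)
$I{\left(-19 + 21 \right)} X = \left(-24 - \left(-19 + 21\right)\right) \frac{i \sqrt{3}}{3} = \left(-24 - 2\right) \frac{i \sqrt{3}}{3} = - 26 \frac{i \sqrt{3}}{3} = - \frac{26 i \sqrt{3}}{3}$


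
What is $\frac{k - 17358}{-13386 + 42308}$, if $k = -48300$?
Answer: $- \frac{32829}{14461} \approx -2.2702$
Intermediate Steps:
$\frac{k - 17358}{-13386 + 42308} = \frac{-48300 - 17358}{-13386 + 42308} = - \frac{65658}{28922} = \left(-65658\right) \frac{1}{28922} = - \frac{32829}{14461}$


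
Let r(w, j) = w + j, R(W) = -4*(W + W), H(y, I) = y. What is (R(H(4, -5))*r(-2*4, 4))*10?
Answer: 1280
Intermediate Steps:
R(W) = -8*W
r(w, j) = j + w
(R(H(4, -5))*r(-2*4, 4))*10 = ((-8*4)*(4 - 2*4))*10 = -32*(4 - 8)*10 = -32*(-4)*10 = 128*10 = 1280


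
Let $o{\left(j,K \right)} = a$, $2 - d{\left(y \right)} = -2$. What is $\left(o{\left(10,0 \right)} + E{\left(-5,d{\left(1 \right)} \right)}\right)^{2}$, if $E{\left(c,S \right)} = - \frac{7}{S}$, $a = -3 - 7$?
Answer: $\frac{2209}{16} \approx 138.06$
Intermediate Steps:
$d{\left(y \right)} = 4$ ($d{\left(y \right)} = 2 - -2 = 2 + 2 = 4$)
$a = -10$ ($a = -3 - 7 = -10$)
$o{\left(j,K \right)} = -10$
$\left(o{\left(10,0 \right)} + E{\left(-5,d{\left(1 \right)} \right)}\right)^{2} = \left(-10 - \frac{7}{4}\right)^{2} = \left(- \frac{47}{4}\right)^{2} = \frac{2209}{16}$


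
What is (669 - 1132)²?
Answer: 214369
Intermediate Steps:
(669 - 1132)² = (-463)² = 214369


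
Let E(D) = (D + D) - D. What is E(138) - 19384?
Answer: -19246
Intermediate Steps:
E(D) = D (E(D) = 2*D - D = D)
E(138) - 19384 = 138 - 19384 = -19246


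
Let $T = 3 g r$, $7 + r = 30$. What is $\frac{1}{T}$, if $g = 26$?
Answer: $\frac{1}{1794} \approx 0.00055741$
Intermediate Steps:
$r = 23$ ($r = -7 + 30 = 23$)
$T = 1794$ ($T = 3 \cdot 26 \cdot 23 = 78 \cdot 23 = 1794$)
$\frac{1}{T} = \frac{1}{1794}$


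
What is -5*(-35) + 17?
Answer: 192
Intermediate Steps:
-5*(-35) + 17 = 175 + 17 = 192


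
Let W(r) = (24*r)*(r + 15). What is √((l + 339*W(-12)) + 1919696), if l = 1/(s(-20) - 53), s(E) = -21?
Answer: 3*√989817414/74 ≈ 1275.5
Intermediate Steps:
l = -1/74 (l = 1/(-21 - 53) = 1/(-74) = -1/74 ≈ -0.013514)
W(r) = 24*r*(15 + r) (W(r) = (24*r)*(15 + r) = 24*r*(15 + r))
√((l + 339*W(-12)) + 1919696) = √((-1/74 + 339*(24*(-12)*(15 - 12))) + 1919696) = √((-1/74 + 339*(24*(-12)*3)) + 1919696) = √((-1/74 + 339*(-864)) + 1919696) = √((-1/74 - 292896) + 1919696) = √(-21674305/74 + 1919696) = √(120383199/74) = 3*√989817414/74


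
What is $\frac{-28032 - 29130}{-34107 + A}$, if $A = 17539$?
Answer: $\frac{28581}{8284} \approx 3.4501$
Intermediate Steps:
$\frac{-28032 - 29130}{-34107 + A} = \frac{-28032 - 29130}{-34107 + 17539} = - \frac{57162}{-16568} = \left(-57162\right) \left(- \frac{1}{16568}\right) = \frac{28581}{8284}$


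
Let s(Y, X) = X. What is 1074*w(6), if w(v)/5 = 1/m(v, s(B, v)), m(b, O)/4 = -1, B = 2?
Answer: -2685/2 ≈ -1342.5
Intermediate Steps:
m(b, O) = -4 (m(b, O) = 4*(-1) = -4)
w(v) = -5/4 (w(v) = 5/(-4) = 5*(-1/4) = -5/4)
1074*w(6) = 1074*(-5/4) = -2685/2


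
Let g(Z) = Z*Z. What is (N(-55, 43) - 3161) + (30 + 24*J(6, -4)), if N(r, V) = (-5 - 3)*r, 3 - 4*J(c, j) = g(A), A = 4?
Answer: -2769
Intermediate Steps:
g(Z) = Z²
J(c, j) = -13/4 (J(c, j) = ¾ - ¼*4² = ¾ - ¼*16 = ¾ - 4 = -13/4)
N(r, V) = -8*r
(N(-55, 43) - 3161) + (30 + 24*J(6, -4)) = (-8*(-55) - 3161) + (30 + 24*(-13/4)) = (440 - 3161) + (30 - 78) = -2721 - 48 = -2769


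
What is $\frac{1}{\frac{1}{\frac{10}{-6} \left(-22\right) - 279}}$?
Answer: $- \frac{727}{3} \approx -242.33$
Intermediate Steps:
$\frac{1}{\frac{1}{\frac{10}{-6} \left(-22\right) - 279}} = \frac{1}{\frac{1}{10 \left(- \frac{1}{6}\right) \left(-22\right) - 279}} = \frac{1}{\frac{1}{\left(- \frac{5}{3}\right) \left(-22\right) - 279}} = \frac{1}{\frac{1}{\frac{110}{3} - 279}} = \frac{1}{\frac{1}{- \frac{727}{3}}} = \frac{1}{- \frac{3}{727}} = - \frac{727}{3}$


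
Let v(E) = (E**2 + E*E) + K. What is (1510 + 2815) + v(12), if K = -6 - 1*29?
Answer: 4578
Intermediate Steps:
K = -35 (K = -6 - 29 = -35)
v(E) = -35 + 2*E**2 (v(E) = (E**2 + E*E) - 35 = (E**2 + E**2) - 35 = 2*E**2 - 35 = -35 + 2*E**2)
(1510 + 2815) + v(12) = (1510 + 2815) + (-35 + 2*12**2) = 4325 + (-35 + 2*144) = 4325 + (-35 + 288) = 4325 + 253 = 4578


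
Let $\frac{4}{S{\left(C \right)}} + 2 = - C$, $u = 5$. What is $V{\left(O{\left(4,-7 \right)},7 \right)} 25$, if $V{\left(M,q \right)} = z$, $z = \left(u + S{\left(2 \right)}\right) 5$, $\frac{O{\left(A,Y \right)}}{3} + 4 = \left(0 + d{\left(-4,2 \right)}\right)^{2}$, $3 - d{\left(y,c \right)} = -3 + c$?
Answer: $500$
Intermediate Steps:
$S{\left(C \right)} = \frac{4}{-2 - C}$
$d{\left(y,c \right)} = 6 - c$ ($d{\left(y,c \right)} = 3 - \left(-3 + c\right) = 6 - c$)
$O{\left(A,Y \right)} = 36$ ($O{\left(A,Y \right)} = -12 + 3 \left(0 + \left(6 - 2\right)\right)^{2} = -12 + 3 \left(0 + 4\right)^{2} = -12 + 3 \cdot 4^{2} = -12 + 3 \cdot 16 = -12 + 48 = 36$)
$z = 20$ ($z = \left(5 - \frac{4}{2 + 2}\right) 5 = \left(5 - \frac{4}{4}\right) 5 = \left(5 - 1\right) 5 = 4 \cdot 5 = 20$)
$V{\left(M,q \right)} = 20$
$V{\left(O{\left(4,-7 \right)},7 \right)} 25 = 20 \cdot 25 = 500$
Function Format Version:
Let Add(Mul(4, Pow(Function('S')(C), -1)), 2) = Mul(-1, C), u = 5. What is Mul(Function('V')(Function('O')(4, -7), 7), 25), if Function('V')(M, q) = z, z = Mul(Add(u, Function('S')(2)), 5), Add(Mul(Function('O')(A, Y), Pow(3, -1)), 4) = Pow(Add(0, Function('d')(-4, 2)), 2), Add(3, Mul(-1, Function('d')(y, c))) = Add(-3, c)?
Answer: 500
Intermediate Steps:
Function('S')(C) = Mul(4, Pow(Add(-2, Mul(-1, C)), -1))
Function('d')(y, c) = Add(6, Mul(-1, c)) (Function('d')(y, c) = Add(3, Mul(-1, Add(-3, c))) = Add(3, Add(3, Mul(-1, c))) = Add(6, Mul(-1, c)))
Function('O')(A, Y) = 36 (Function('O')(A, Y) = Add(-12, Mul(3, Pow(Add(0, Add(6, Mul(-1, 2))), 2))) = Add(-12, Mul(3, Pow(Add(0, Add(6, -2)), 2))) = Add(-12, Mul(3, Pow(Add(0, 4), 2))) = Add(-12, Mul(3, Pow(4, 2))) = Add(-12, Mul(3, 16)) = Add(-12, 48) = 36)
z = 20 (z = Mul(Add(5, Mul(-4, Pow(Add(2, 2), -1))), 5) = Mul(Add(5, Mul(-4, Pow(4, -1))), 5) = Mul(Add(5, Mul(-4, Rational(1, 4))), 5) = Mul(Add(5, -1), 5) = Mul(4, 5) = 20)
Function('V')(M, q) = 20
Mul(Function('V')(Function('O')(4, -7), 7), 25) = Mul(20, 25) = 500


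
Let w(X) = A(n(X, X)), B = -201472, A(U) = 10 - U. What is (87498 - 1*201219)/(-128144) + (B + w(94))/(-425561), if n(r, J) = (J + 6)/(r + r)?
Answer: 3487937547023/2563055172848 ≈ 1.3609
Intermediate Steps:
n(r, J) = (6 + J)/(2*r) (n(r, J) = (6 + J)/((2*r)) = (6 + J)*(1/(2*r)) = (6 + J)/(2*r))
w(X) = 10 - (6 + X)/(2*X)
(87498 - 1*201219)/(-128144) + (B + w(94))/(-425561) = (87498 - 1*201219)/(-128144) + (-201472 + (19/2 - 3/94))/(-425561) = (87498 - 201219)*(-1/128144) + (-201472 + (19/2 - 3*1/94))*(-1/425561) = -113721*(-1/128144) + (-201472 + (19/2 - 3/94))*(-1/425561) = 113721/128144 + (-201472 + 445/47)*(-1/425561) = 113721/128144 - 9468739/47*(-1/425561) = 113721/128144 + 9468739/20001367 = 3487937547023/2563055172848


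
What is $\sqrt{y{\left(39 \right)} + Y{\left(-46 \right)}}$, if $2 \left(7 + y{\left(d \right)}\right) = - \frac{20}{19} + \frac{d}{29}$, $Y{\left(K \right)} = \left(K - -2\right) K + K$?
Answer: $\frac{\sqrt{2393767706}}{1102} \approx 44.398$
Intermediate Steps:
$Y{\left(K \right)} = K + K \left(2 + K\right)$ ($Y{\left(K \right)} = \left(K + 2\right) K + K = \left(2 + K\right) K + K = K \left(2 + K\right) + K = K + K \left(2 + K\right)$)
$y{\left(d \right)} = - \frac{143}{19} + \frac{d}{58}$ ($y{\left(d \right)} = -7 + \frac{- \frac{20}{19} + \frac{d}{29}}{2} = -7 + \left(- \frac{10}{19} + \frac{d}{58}\right) = - \frac{143}{19} + \frac{d}{58}$)
$\sqrt{y{\left(39 \right)} + Y{\left(-46 \right)}} = \sqrt{\left(- \frac{143}{19} + \frac{1}{58} \cdot 39\right) - 46 \left(3 - 46\right)} = \sqrt{\left(- \frac{143}{19} + \frac{39}{58}\right) - -1978} = \sqrt{- \frac{7553}{1102} + 1978} = \sqrt{\frac{2172203}{1102}} = \frac{\sqrt{2393767706}}{1102}$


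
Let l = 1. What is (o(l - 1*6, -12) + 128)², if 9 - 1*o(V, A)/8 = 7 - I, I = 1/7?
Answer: 1032256/49 ≈ 21066.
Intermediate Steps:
I = ⅐ ≈ 0.14286
o(V, A) = 120/7 (o(V, A) = 72 - 8*(7 - 1*⅐) = 72 - 8*(7 - ⅐) = 72 - 8*48/7 = 72 - 384/7 = 120/7)
(o(l - 1*6, -12) + 128)² = (120/7 + 128)² = (1016/7)² = 1032256/49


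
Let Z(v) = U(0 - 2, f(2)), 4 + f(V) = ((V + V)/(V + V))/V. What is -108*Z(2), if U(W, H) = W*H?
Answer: -756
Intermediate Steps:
f(V) = -4 + 1/V (f(V) = -4 + ((V + V)/(V + V))/V = -4 + ((2*V)/((2*V)))/V = -4 + ((2*V)*(1/(2*V)))/V = -4 + 1/V)
U(W, H) = H*W
Z(v) = 7 (Z(v) = (-4 + 1/2)*(0 - 2) = (-4 + ½)*(-2) = -7/2*(-2) = 7)
-108*Z(2) = -108*7 = -756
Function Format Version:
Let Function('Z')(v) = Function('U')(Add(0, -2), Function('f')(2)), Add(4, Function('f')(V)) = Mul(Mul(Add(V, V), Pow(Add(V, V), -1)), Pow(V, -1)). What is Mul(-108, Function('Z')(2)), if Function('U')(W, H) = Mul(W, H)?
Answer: -756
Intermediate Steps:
Function('f')(V) = Add(-4, Pow(V, -1)) (Function('f')(V) = Add(-4, Mul(Mul(Add(V, V), Pow(Add(V, V), -1)), Pow(V, -1))) = Add(-4, Mul(Mul(Mul(2, V), Pow(Mul(2, V), -1)), Pow(V, -1))) = Add(-4, Mul(Mul(Mul(2, V), Mul(Rational(1, 2), Pow(V, -1))), Pow(V, -1))) = Add(-4, Mul(1, Pow(V, -1))) = Add(-4, Pow(V, -1)))
Function('U')(W, H) = Mul(H, W)
Function('Z')(v) = 7 (Function('Z')(v) = Mul(Add(-4, Pow(2, -1)), Add(0, -2)) = Mul(Add(-4, Rational(1, 2)), -2) = Mul(Rational(-7, 2), -2) = 7)
Mul(-108, Function('Z')(2)) = Mul(-108, 7) = -756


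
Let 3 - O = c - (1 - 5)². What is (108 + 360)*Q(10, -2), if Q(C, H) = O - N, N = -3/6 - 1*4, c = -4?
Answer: 12870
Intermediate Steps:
O = 23 (O = 3 - (-4 - (1 - 5)²) = 3 - (-4 - 1*(-4)²) = 3 - (-4 - 1*16) = 3 - (-4 - 16) = 3 - 1*(-20) = 3 + 20 = 23)
N = -9/2 (N = -3*⅙ - 4 = -½ - 4 = -9/2 ≈ -4.5000)
Q(C, H) = 55/2 (Q(C, H) = 23 - 1*(-9/2) = 23 + 9/2 = 55/2)
(108 + 360)*Q(10, -2) = (108 + 360)*(55/2) = 468*(55/2) = 12870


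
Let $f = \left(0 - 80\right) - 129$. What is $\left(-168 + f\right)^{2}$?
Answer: $142129$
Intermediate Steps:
$f = -209$ ($f = -80 - 129 = -209$)
$\left(-168 + f\right)^{2} = \left(-168 - 209\right)^{2} = \left(-377\right)^{2} = 142129$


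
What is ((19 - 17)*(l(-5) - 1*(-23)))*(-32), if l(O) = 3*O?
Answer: -512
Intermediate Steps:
((19 - 17)*(l(-5) - 1*(-23)))*(-32) = ((19 - 17)*(3*(-5) - 1*(-23)))*(-32) = (2*(-15 + 23))*(-32) = (2*8)*(-32) = 16*(-32) = -512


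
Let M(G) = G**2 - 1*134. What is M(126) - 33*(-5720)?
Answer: 204502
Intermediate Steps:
M(G) = -134 + G**2 (M(G) = G**2 - 134 = -134 + G**2)
M(126) - 33*(-5720) = (-134 + 126**2) - 33*(-5720) = (-134 + 15876) + 188760 = 15742 + 188760 = 204502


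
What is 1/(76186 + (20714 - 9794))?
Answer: 1/87106 ≈ 1.1480e-5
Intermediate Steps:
1/(76186 + (20714 - 9794)) = 1/(76186 + 10920) = 1/87106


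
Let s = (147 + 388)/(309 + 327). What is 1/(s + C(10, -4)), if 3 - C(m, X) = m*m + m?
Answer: -636/67517 ≈ -0.0094198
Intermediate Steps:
C(m, X) = 3 - m - m² (C(m, X) = 3 - (m*m + m) = 3 - (m² + m) = 3 - (m + m²) = 3 + (-m - m²) = 3 - m - m²)
s = 535/636 ≈ 0.84120
1/(s + C(10, -4)) = 1/(535/636 + (3 - 1*10 - 1*10²)) = 1/(535/636 + (3 - 10 - 1*100)) = 1/(535/636 + (3 - 10 - 100)) = 1/(535/636 - 107) = 1/(-67517/636) = -636/67517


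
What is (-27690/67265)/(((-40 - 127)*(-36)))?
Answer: -923/13479906 ≈ -6.8472e-5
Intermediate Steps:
(-27690/67265)/(((-40 - 127)*(-36))) = (-27690*1/67265)/((-167*(-36))) = -5538/13453/6012 = -5538/13453*1/6012 = -923/13479906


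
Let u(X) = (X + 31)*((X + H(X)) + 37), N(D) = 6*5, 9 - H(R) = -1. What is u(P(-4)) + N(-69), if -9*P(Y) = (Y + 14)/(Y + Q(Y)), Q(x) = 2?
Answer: 123982/81 ≈ 1530.6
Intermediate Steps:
H(R) = 10 (H(R) = 9 - 1*(-1) = 9 + 1 = 10)
N(D) = 30
P(Y) = -(14 + Y)/(9*(2 + Y)) (P(Y) = -(Y + 14)/(9*(Y + 2)) = -(14 + Y)/(9*(2 + Y)))
u(X) = (31 + X)*(47 + X) (u(X) = (X + 31)*((X + 10) + 37) = (31 + X)*((10 + X) + 37) = (31 + X)*(47 + X))
u(P(-4)) + N(-69) = (1457 + ((-14 - 1*(-4))/(9*(2 - 4)))² + 78*((-14 - 1*(-4))/(9*(2 - 4)))) + 30 = (1457 + ((⅑)*(-14 + 4)/(-2))² + 78*((⅑)*(-14 + 4)/(-2))) + 30 = (1457 + ((⅑)*(-½)*(-10))² + 78*((⅑)*(-½)*(-10))) + 30 = (1457 + (5/9)² + 78*(5/9)) + 30 = (1457 + 25/81 + 130/3) + 30 = 121552/81 + 30 = 123982/81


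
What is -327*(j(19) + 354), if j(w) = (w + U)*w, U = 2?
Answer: -246231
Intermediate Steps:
j(w) = w*(2 + w) (j(w) = (w + 2)*w = (2 + w)*w = w*(2 + w))
-327*(j(19) + 354) = -327*(19*(2 + 19) + 354) = -327*(19*21 + 354) = -327*(399 + 354) = -327*753 = -246231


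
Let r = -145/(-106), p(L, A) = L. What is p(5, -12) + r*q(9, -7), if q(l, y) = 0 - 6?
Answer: -170/53 ≈ -3.2075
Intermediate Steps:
r = 145/106 (r = -145*(-1/106) = 145/106 ≈ 1.3679)
q(l, y) = -6
p(5, -12) + r*q(9, -7) = 5 + (145/106)*(-6) = 5 - 435/53 = -170/53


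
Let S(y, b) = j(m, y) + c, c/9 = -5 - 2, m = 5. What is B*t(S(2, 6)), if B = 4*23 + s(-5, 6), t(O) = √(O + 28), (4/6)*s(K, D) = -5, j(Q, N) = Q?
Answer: 169*I*√30/2 ≈ 462.83*I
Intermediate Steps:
c = -63 (c = 9*(-5 - 2) = 9*(-7) = -63)
s(K, D) = -15/2 (s(K, D) = (3/2)*(-5) = -15/2)
S(y, b) = -58 (S(y, b) = 5 - 63 = -58)
t(O) = √(28 + O)
B = 169/2 (B = 4*23 - 15/2 = 92 - 15/2 = 169/2 ≈ 84.500)
B*t(S(2, 6)) = 169*√(28 - 58)/2 = 169*√(-30)/2 = 169*(I*√30)/2 = 169*I*√30/2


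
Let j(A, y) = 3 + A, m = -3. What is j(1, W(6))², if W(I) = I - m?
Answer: 16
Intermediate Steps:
W(I) = 3 + I (W(I) = I - 1*(-3) = I + 3 = 3 + I)
j(1, W(6))² = (3 + 1)² = 4² = 16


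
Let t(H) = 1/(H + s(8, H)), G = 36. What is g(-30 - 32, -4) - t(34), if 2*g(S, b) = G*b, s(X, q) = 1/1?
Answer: -2521/35 ≈ -72.029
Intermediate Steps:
s(X, q) = 1
t(H) = 1/(1 + H) (t(H) = 1/(H + 1) = 1/(1 + H))
g(S, b) = 18*b (g(S, b) = (36*b)/2 = 18*b)
g(-30 - 32, -4) - t(34) = 18*(-4) - 1/(1 + 34) = -72 - 1/35 = -2521/35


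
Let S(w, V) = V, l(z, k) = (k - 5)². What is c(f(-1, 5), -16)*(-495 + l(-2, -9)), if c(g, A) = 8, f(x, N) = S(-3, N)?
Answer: -2392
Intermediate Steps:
l(z, k) = (-5 + k)²
f(x, N) = N
c(f(-1, 5), -16)*(-495 + l(-2, -9)) = 8*(-495 + (-5 - 9)²) = 8*(-495 + (-14)²) = 8*(-495 + 196) = 8*(-299) = -2392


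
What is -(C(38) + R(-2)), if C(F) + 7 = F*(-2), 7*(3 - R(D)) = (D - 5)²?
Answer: 87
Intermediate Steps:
R(D) = 3 - (-5 + D)²/7 (R(D) = 3 - (D - 5)²/7 = 3 - (-5 + D)²/7)
C(F) = -7 - 2*F (C(F) = -7 + F*(-2) = -7 - 2*F)
-(C(38) + R(-2)) = -((-7 - 2*38) + (3 - (-5 - 2)²/7)) = -((-7 - 76) + (3 - ⅐*(-7)²)) = -(-83 + (3 - ⅐*49)) = -(-83 + (3 - 7)) = -(-83 - 4) = -1*(-87) = 87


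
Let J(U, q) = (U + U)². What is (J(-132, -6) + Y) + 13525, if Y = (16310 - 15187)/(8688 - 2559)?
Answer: 510062632/6129 ≈ 83221.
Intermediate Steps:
J(U, q) = 4*U² (J(U, q) = (2*U)² = 4*U²)
Y = 1123/6129 ≈ 0.18323
(J(-132, -6) + Y) + 13525 = (4*(-132)² + 1123/6129) + 13525 = (4*17424 + 1123/6129) + 13525 = (69696 + 1123/6129) + 13525 = 427167907/6129 + 13525 = 510062632/6129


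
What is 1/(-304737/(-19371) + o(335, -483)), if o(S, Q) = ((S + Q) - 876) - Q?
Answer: -6457/3391658 ≈ -0.0019038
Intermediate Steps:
o(S, Q) = -876 + S (o(S, Q) = ((Q + S) - 876) - Q = (-876 + Q + S) - Q = -876 + S)
1/(-304737/(-19371) + o(335, -483)) = 1/(-304737/(-19371) + (-876 + 335)) = 1/(-304737*(-1/19371) - 541) = 1/(101579/6457 - 541) = 1/(-3391658/6457) = -6457/3391658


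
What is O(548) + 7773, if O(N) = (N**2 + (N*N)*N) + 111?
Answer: 164874780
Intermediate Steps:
O(N) = 111 + N**2 + N**3 (O(N) = (N**2 + N**2*N) + 111 = (N**2 + N**3) + 111 = 111 + N**2 + N**3)
O(548) + 7773 = (111 + 548**2 + 548**3) + 7773 = (111 + 300304 + 164566592) + 7773 = 164867007 + 7773 = 164874780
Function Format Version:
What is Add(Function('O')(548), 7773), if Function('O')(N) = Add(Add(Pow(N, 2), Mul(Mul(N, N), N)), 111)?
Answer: 164874780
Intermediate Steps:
Function('O')(N) = Add(111, Pow(N, 2), Pow(N, 3)) (Function('O')(N) = Add(Add(Pow(N, 2), Mul(Pow(N, 2), N)), 111) = Add(Add(Pow(N, 2), Pow(N, 3)), 111) = Add(111, Pow(N, 2), Pow(N, 3)))
Add(Function('O')(548), 7773) = Add(Add(111, Pow(548, 2), Pow(548, 3)), 7773) = Add(Add(111, 300304, 164566592), 7773) = Add(164867007, 7773) = 164874780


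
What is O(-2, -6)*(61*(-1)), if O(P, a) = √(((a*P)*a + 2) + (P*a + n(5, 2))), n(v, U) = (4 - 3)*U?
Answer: -122*I*√14 ≈ -456.48*I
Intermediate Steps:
n(v, U) = U (n(v, U) = 1*U = U)
O(P, a) = √(4 + P*a + P*a²) (O(P, a) = √(((a*P)*a + 2) + (P*a + 2)) = √(((P*a)*a + 2) + (2 + P*a)) = √((P*a² + 2) + (2 + P*a)) = √((2 + P*a²) + (2 + P*a)) = √(4 + P*a + P*a²))
O(-2, -6)*(61*(-1)) = √(4 - 2*(-6) - 2*(-6)²)*(61*(-1)) = √(4 + 12 - 2*36)*(-61) = √(4 + 12 - 72)*(-61) = √(-56)*(-61) = (2*I*√14)*(-61) = -122*I*√14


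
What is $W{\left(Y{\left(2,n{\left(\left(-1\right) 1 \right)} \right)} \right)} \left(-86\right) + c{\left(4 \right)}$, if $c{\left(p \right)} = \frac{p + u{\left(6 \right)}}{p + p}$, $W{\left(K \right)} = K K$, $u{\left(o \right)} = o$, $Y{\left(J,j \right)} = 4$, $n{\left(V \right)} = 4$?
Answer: $- \frac{5499}{4} \approx -1374.8$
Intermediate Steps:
$W{\left(K \right)} = K^{2}$
$c{\left(p \right)} = \frac{6 + p}{2 p}$ ($c{\left(p \right)} = \frac{p + 6}{p + p} = \frac{6 + p}{2 p}$)
$W{\left(Y{\left(2,n{\left(\left(-1\right) 1 \right)} \right)} \right)} \left(-86\right) + c{\left(4 \right)} = 4^{2} \left(-86\right) + \frac{6 + 4}{2 \cdot 4} = 16 \left(-86\right) + \frac{1}{2} \cdot \frac{1}{4} \cdot 10 = -1376 + \frac{5}{4} = - \frac{5499}{4}$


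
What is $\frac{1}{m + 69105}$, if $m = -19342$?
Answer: $\frac{1}{49763} \approx 2.0095 \cdot 10^{-5}$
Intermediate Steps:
$\frac{1}{m + 69105} = \frac{1}{-19342 + 69105} = \frac{1}{49763}$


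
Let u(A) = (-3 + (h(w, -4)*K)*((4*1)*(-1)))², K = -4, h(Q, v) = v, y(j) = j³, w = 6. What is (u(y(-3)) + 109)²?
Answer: 21141604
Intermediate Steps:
u(A) = 4489 (u(A) = (-3 + (-4*(-4))*((4*1)*(-1)))² = (-3 + 16*(4*(-1)))² = (-3 + 16*(-4))² = (-3 - 64)² = (-67)² = 4489)
(u(y(-3)) + 109)² = (4489 + 109)² = 4598² = 21141604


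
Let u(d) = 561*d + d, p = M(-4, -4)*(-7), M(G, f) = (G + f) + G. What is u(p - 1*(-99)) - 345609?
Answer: -242763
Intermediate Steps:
M(G, f) = f + 2*G
p = 84 (p = (-4 + 2*(-4))*(-7) = (-4 - 8)*(-7) = -12*(-7) = 84)
u(d) = 562*d
u(p - 1*(-99)) - 345609 = 562*(84 - 1*(-99)) - 345609 = 562*(84 + 99) - 345609 = 562*183 - 345609 = 102846 - 345609 = -242763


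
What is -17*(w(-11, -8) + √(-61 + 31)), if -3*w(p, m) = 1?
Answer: 17/3 - 17*I*√30 ≈ 5.6667 - 93.113*I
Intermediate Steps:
w(p, m) = -⅓ (w(p, m) = -⅓*1 = -⅓)
-17*(w(-11, -8) + √(-61 + 31)) = -17*(-⅓ + √(-61 + 31)) = -17*(-⅓ + √(-30)) = -17*(-⅓ + I*√30) = 17/3 - 17*I*√30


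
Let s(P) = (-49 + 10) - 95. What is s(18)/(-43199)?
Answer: 134/43199 ≈ 0.0031019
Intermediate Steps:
s(P) = -134 (s(P) = -39 - 95 = -134)
s(18)/(-43199) = -134/(-43199) = -134*(-1/43199) = 134/43199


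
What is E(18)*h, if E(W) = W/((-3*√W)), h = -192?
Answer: 192*√2 ≈ 271.53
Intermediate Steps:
E(W) = -√W/3 (E(W) = W*(-1/(3*√W)) = -√W/3)
E(18)*h = -√2*(-192) = 192*√2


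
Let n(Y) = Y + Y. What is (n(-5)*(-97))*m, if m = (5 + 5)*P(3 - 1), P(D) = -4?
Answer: -38800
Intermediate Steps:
n(Y) = 2*Y
m = -40 (m = (5 + 5)*(-4) = 10*(-4) = -40)
(n(-5)*(-97))*m = ((2*(-5))*(-97))*(-40) = -10*(-97)*(-40) = 970*(-40) = -38800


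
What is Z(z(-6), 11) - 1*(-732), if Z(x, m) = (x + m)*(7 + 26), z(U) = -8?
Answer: 831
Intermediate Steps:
Z(x, m) = 33*m + 33*x (Z(x, m) = (m + x)*33 = 33*m + 33*x)
Z(z(-6), 11) - 1*(-732) = (33*11 + 33*(-8)) - 1*(-732) = (363 - 264) + 732 = 99 + 732 = 831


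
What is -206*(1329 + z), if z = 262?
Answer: -327746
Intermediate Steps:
-206*(1329 + z) = -206*(1329 + 262) = -206*1591 = -327746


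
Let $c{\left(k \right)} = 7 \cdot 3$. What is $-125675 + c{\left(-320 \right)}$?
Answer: $-125654$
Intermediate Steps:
$c{\left(k \right)} = 21$
$-125675 + c{\left(-320 \right)} = -125675 + 21 = -125654$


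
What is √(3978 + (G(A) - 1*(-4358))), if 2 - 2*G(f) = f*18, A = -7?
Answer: 20*√21 ≈ 91.651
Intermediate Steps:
G(f) = 1 - 9*f (G(f) = 1 - f*18/2 = 1 - 9*f)
√(3978 + (G(A) - 1*(-4358))) = √(3978 + ((1 - 9*(-7)) - 1*(-4358))) = √(3978 + ((1 + 63) + 4358)) = √(3978 + (64 + 4358)) = √(3978 + 4422) = √8400 = 20*√21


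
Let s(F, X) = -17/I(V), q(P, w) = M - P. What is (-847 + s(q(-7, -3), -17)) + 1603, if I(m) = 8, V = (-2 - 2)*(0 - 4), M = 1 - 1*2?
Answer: 6031/8 ≈ 753.88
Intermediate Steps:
M = -1 (M = 1 - 2 = -1)
q(P, w) = -1 - P
V = 16 (V = -4*(-4) = 16)
s(F, X) = -17/8
(-847 + s(q(-7, -3), -17)) + 1603 = (-847 - 17/8) + 1603 = -6793/8 + 1603 = 6031/8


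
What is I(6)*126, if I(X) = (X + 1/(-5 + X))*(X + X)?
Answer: 10584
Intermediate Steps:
I(X) = 2*X*(X + 1/(-5 + X)) (I(X) = (X + 1/(-5 + X))*(2*X) = 2*X*(X + 1/(-5 + X)))
I(6)*126 = (2*6*(1 + 6**2 - 5*6)/(-5 + 6))*126 = (2*6*(1 + 36 - 30)/1)*126 = (2*6*1*7)*126 = 84*126 = 10584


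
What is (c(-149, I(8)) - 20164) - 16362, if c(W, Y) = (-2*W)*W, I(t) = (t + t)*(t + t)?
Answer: -80928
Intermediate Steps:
I(t) = 4*t² (I(t) = (2*t)*(2*t) = 4*t²)
c(W, Y) = -2*W²
(c(-149, I(8)) - 20164) - 16362 = (-2*(-149)² - 20164) - 16362 = (-2*22201 - 20164) - 16362 = (-44402 - 20164) - 16362 = -64566 - 16362 = -80928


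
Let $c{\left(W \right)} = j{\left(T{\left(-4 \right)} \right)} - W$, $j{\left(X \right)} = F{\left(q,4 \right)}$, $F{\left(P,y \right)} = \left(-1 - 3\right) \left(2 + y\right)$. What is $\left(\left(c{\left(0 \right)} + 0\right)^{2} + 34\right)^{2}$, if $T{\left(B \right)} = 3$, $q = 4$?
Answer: $372100$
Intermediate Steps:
$F{\left(P,y \right)} = -8 - 4 y$ ($F{\left(P,y \right)} = - 4 \left(2 + y\right) = -8 - 4 y$)
$j{\left(X \right)} = -24$ ($j{\left(X \right)} = -8 - 16 = -24$)
$c{\left(W \right)} = -24 - W$
$\left(\left(c{\left(0 \right)} + 0\right)^{2} + 34\right)^{2} = \left(\left(\left(-24 - 0\right) + 0\right)^{2} + 34\right)^{2} = \left(\left(\left(-24 + 0\right) + 0\right)^{2} + 34\right)^{2} = \left(\left(-24 + 0\right)^{2} + 34\right)^{2} = \left(\left(-24\right)^{2} + 34\right)^{2} = \left(576 + 34\right)^{2} = 610^{2} = 372100$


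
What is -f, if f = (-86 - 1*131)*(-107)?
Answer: -23219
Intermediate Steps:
f = 23219 (f = (-86 - 131)*(-107) = -217*(-107) = 23219)
-f = -1*23219 = -23219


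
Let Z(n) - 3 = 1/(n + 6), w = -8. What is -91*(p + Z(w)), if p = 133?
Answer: -24661/2 ≈ -12331.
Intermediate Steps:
Z(n) = 3 + 1/(6 + n) (Z(n) = 3 + 1/(n + 6) = 3 + 1/(6 + n))
-91*(p + Z(w)) = -91*(133 + (19 + 3*(-8))/(6 - 8)) = -91*(133 + (19 - 24)/(-2)) = -91*(133 - ½*(-5)) = -91*(133 + 5/2) = -91*271/2 = -24661/2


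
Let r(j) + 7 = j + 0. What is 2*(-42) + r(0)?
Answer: -91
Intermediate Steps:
r(j) = -7 + j (r(j) = -7 + (j + 0) = -7 + j)
2*(-42) + r(0) = 2*(-42) + (-7 + 0) = -84 - 7 = -91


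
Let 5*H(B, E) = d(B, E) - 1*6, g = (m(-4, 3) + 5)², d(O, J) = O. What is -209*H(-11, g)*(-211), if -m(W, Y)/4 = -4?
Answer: -749683/5 ≈ -1.4994e+5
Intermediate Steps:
m(W, Y) = 16 (m(W, Y) = -4*(-4) = 16)
g = 441 (g = (16 + 5)² = 21² = 441)
H(B, E) = -6/5 + B/5 (H(B, E) = (B - 1*6)/5 = (B - 6)/5 = (-6 + B)/5 = -6/5 + B/5)
-209*H(-11, g)*(-211) = -209*(-6/5 + (⅕)*(-11))*(-211) = -209*(-6/5 - 11/5)*(-211) = -209*(-17/5)*(-211) = (3553/5)*(-211) = -749683/5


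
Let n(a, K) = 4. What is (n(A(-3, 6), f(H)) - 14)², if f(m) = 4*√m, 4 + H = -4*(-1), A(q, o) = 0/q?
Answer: 100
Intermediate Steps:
A(q, o) = 0
H = 0 (H = -4 - 4*(-1) = -4 + 4 = 0)
(n(A(-3, 6), f(H)) - 14)² = (4 - 14)² = (-10)² = 100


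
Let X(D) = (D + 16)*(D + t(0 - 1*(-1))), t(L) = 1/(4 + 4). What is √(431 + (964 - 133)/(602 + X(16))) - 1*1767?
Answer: -1767 + √539646302/1118 ≈ -1746.2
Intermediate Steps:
t(L) = ⅛ (t(L) = 1/8 = ⅛)
X(D) = (16 + D)*(⅛ + D) (X(D) = (D + 16)*(D + ⅛) = (16 + D)*(⅛ + D))
√(431 + (964 - 133)/(602 + X(16))) - 1*1767 = √(431 + (964 - 133)/(602 + (2 + 16² + (129/8)*16))) - 1*1767 = √(431 + 831/(602 + (2 + 256 + 258))) - 1767 = √(431 + 831/(602 + 516)) - 1767 = √(431 + 831/1118) - 1767 = √(482689/1118) - 1767 = √539646302/1118 - 1767 = -1767 + √539646302/1118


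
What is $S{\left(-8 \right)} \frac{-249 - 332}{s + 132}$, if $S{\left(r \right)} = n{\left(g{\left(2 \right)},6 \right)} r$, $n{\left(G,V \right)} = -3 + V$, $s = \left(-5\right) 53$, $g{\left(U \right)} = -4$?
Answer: $- \frac{1992}{19} \approx -104.84$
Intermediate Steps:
$s = -265$
$S{\left(r \right)} = 3 r$ ($S{\left(r \right)} = \left(-3 + 6\right) r = 3 r$)
$S{\left(-8 \right)} \frac{-249 - 332}{s + 132} = 3 \left(-8\right) \frac{-249 - 332}{-265 + 132} = - 24 \left(- \frac{581}{-133}\right) = - 24 \left(\left(-581\right) \left(- \frac{1}{133}\right)\right) = \left(-24\right) \frac{83}{19} = - \frac{1992}{19}$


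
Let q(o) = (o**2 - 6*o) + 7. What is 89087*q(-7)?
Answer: 8730526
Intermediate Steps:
q(o) = 7 + o**2 - 6*o
89087*q(-7) = 89087*(7 + (-7)**2 - 6*(-7)) = 89087*(7 + 49 + 42) = 89087*98 = 8730526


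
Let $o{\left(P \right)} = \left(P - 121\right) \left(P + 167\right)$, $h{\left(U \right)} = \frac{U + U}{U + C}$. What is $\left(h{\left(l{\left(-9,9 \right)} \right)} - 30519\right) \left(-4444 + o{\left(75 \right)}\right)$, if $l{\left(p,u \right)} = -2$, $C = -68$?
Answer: $\frac{16637706888}{35} \approx 4.7536 \cdot 10^{8}$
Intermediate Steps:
$h{\left(U \right)} = \frac{2 U}{-68 + U}$ ($h{\left(U \right)} = \frac{U + U}{U - 68} = \frac{2 U}{-68 + U}$)
$o{\left(P \right)} = \left(-121 + P\right) \left(167 + P\right)$
$\left(h{\left(l{\left(-9,9 \right)} \right)} - 30519\right) \left(-4444 + o{\left(75 \right)}\right) = \left(2 \left(-2\right) \frac{1}{-68 - 2} - 30519\right) \left(-4444 + \left(-20207 + 75^{2} + 46 \cdot 75\right)\right) = \left(2 \left(-2\right) \frac{1}{-70} - 30519\right) \left(-4444 + \left(-20207 + 5625 + 3450\right)\right) = \left(2 \left(-2\right) \left(- \frac{1}{70}\right) - 30519\right) \left(-4444 - 11132\right) = \left(\frac{2}{35} - 30519\right) \left(-15576\right) = \left(- \frac{1068163}{35}\right) \left(-15576\right) = \frac{16637706888}{35}$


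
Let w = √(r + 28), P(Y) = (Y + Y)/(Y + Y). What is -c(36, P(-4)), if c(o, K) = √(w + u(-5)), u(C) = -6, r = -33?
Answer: -√(-6 + I*√5) ≈ -0.44896 - 2.4903*I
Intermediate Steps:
P(Y) = 1 (P(Y) = (2*Y)/((2*Y)) = (2*Y)*(1/(2*Y)) = 1)
w = I*√5 (w = √(-33 + 28) = √(-5) = I*√5 ≈ 2.2361*I)
c(o, K) = √(-6 + I*√5) (c(o, K) = √(I*√5 - 6) = √(-6 + I*√5))
-c(36, P(-4)) = -√(-6 + I*√5)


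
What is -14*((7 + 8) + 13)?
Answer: -392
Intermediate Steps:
-14*((7 + 8) + 13) = -14*(15 + 13) = -14*28 = -392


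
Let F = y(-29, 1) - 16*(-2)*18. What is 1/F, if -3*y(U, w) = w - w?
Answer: 1/576 ≈ 0.0017361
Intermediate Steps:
y(U, w) = 0 (y(U, w) = -(w - w)/3 = -⅓*0 = 0)
F = 576 (F = 0 - 16*(-2)*18 = 0 - (-32)*18 = 0 - 1*(-576) = 0 + 576 = 576)
1/F = 1/576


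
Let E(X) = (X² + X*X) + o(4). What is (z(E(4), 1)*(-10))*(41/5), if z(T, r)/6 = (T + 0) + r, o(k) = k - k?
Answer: -16236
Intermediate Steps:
o(k) = 0
E(X) = 2*X² (E(X) = (X² + X*X) + 0 = (X² + X²) + 0 = 2*X² + 0 = 2*X²)
z(T, r) = 6*T + 6*r (z(T, r) = 6*((T + 0) + r) = 6*(T + r) = 6*T + 6*r)
(z(E(4), 1)*(-10))*(41/5) = ((6*(2*4²) + 6*1)*(-10))*(41/5) = ((6*(2*16) + 6)*(-10))*(41*(⅕)) = ((6*32 + 6)*(-10))*(41/5) = ((192 + 6)*(-10))*(41/5) = (198*(-10))*(41/5) = -1980*41/5 = -16236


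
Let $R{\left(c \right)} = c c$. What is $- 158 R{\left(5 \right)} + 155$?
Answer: $-3795$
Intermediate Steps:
$R{\left(c \right)} = c^{2}$
$- 158 R{\left(5 \right)} + 155 = - 158 \cdot 5^{2} + 155 = \left(-158\right) 25 + 155 = -3950 + 155 = -3795$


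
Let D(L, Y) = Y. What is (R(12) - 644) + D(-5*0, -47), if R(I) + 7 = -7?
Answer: -705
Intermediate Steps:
R(I) = -14 (R(I) = -7 - 7 = -14)
(R(12) - 644) + D(-5*0, -47) = (-14 - 644) - 47 = -658 - 47 = -705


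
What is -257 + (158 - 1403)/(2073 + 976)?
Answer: -784838/3049 ≈ -257.41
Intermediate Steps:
-257 + (158 - 1403)/(2073 + 976) = -257 - 1245/3049 = -784838/3049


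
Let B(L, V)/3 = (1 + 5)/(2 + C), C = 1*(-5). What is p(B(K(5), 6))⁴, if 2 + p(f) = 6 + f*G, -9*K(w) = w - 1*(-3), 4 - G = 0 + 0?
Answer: 160000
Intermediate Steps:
G = 4 (G = 4 - (0 + 0) = 4 - 1*0 = 4 + 0 = 4)
C = -5
K(w) = -⅓ - w/9 (K(w) = -(w - 1*(-3))/9 = -(w + 3)/9 = -(3 + w)/9 = -⅓ - w/9)
B(L, V) = -6 (B(L, V) = 3*((1 + 5)/(2 - 5)) = 3*(6/(-3)) = 3*(6*(-⅓)) = 3*(-2) = -6)
p(f) = 4 + 4*f (p(f) = -2 + (6 + f*4) = -2 + (6 + 4*f) = 4 + 4*f)
p(B(K(5), 6))⁴ = (4 + 4*(-6))⁴ = (4 - 24)⁴ = (-20)⁴ = 160000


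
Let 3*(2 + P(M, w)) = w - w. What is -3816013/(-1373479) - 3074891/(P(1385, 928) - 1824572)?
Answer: 11185896319251/2506014072946 ≈ 4.4636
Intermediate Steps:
P(M, w) = -2 (P(M, w) = -2 + (w - w)/3 = -2 + (⅓)*0 = -2 + 0 = -2)
-3816013/(-1373479) - 3074891/(P(1385, 928) - 1824572) = -3816013/(-1373479) - 3074891/(-2 - 1824572) = -3816013*(-1/1373479) - 3074891/(-1824574) = 3816013/1373479 - 3074891*(-1/1824574) = 3816013/1373479 + 3074891/1824574 = 11185896319251/2506014072946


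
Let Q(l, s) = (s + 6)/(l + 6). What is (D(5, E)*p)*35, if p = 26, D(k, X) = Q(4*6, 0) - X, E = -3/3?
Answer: 1092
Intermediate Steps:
Q(l, s) = (6 + s)/(6 + l)
E = -1 (E = -3*⅓ = -1)
D(k, X) = ⅕ - X (D(k, X) = (6 + 0)/(6 + 4*6) - X = 6/(6 + 24) - X = 6/30 - X = (1/30)*6 - X = ⅕ - X)
(D(5, E)*p)*35 = ((⅕ - 1*(-1))*26)*35 = ((⅕ + 1)*26)*35 = ((6/5)*26)*35 = (156/5)*35 = 1092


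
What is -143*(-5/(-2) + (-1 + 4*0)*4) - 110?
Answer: 209/2 ≈ 104.50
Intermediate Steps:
-143*(-5/(-2) + (-1 + 4*0)*4) - 110 = -143*(-5*(-1/2) + (-1 + 0)*4) - 110 = -143*(5/2 - 1*4) - 110 = -143*(5/2 - 4) - 110 = -143*(-3/2) - 110 = 429/2 - 110 = 209/2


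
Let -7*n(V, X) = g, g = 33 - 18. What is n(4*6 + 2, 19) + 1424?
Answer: 9953/7 ≈ 1421.9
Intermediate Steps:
g = 15
n(V, X) = -15/7 (n(V, X) = -1/7*15 = -15/7)
n(4*6 + 2, 19) + 1424 = -15/7 + 1424 = 9953/7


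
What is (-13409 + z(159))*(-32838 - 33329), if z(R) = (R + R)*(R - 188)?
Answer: 1497425377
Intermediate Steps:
z(R) = 2*R*(-188 + R) (z(R) = (2*R)*(-188 + R) = 2*R*(-188 + R))
(-13409 + z(159))*(-32838 - 33329) = (-13409 + 2*159*(-188 + 159))*(-32838 - 33329) = (-13409 + 2*159*(-29))*(-66167) = (-13409 - 9222)*(-66167) = -22631*(-66167) = 1497425377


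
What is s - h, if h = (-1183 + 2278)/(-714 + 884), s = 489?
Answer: 16407/34 ≈ 482.56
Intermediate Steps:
h = 219/34 (h = 1095/170 = 1095*(1/170) = 219/34 ≈ 6.4412)
s - h = 489 - 1*219/34 = 489 - 219/34 = 16407/34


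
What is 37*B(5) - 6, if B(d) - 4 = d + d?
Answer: 512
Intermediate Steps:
B(d) = 4 + 2*d (B(d) = 4 + (d + d) = 4 + 2*d)
37*B(5) - 6 = 37*(4 + 2*5) - 6 = 37*(4 + 10) - 6 = 37*14 - 6 = 518 - 6 = 512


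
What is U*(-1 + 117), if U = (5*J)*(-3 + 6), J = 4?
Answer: 6960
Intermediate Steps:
U = 60 (U = (5*4)*(-3 + 6) = 20*3 = 60)
U*(-1 + 117) = 60*(-1 + 117) = 60*116 = 6960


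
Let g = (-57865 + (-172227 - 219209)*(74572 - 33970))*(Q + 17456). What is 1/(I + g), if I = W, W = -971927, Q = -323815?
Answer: 1/4869007192249056 ≈ 2.0538e-16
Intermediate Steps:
g = 4869007193220983 (g = (-57865 + (-172227 - 219209)*(74572 - 33970))*(-323815 + 17456) = (-57865 - 391436*40602)*(-306359) = (-57865 - 15893084472)*(-306359) = -15893142337*(-306359) = 4869007193220983)
I = -971927
1/(I + g) = 1/(-971927 + 4869007193220983) = 1/4869007192249056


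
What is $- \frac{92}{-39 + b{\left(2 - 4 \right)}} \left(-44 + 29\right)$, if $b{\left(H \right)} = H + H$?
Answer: $- \frac{1380}{43} \approx -32.093$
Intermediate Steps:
$b{\left(H \right)} = 2 H$
$- \frac{92}{-39 + b{\left(2 - 4 \right)}} \left(-44 + 29\right) = - \frac{92}{-39 + 2 \left(2 - 4\right)} \left(-44 + 29\right) = - \frac{92}{-39 + 2 \left(-2\right)} \left(-15\right) = - \frac{92}{-39 - 4} \left(-15\right) = - \frac{92}{-43} \left(-15\right) = \left(-92\right) \left(- \frac{1}{43}\right) \left(-15\right) = \frac{92}{43} \left(-15\right) = - \frac{1380}{43}$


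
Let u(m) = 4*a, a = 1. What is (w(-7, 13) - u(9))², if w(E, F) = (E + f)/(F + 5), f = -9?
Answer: 1936/81 ≈ 23.901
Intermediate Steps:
u(m) = 4 (u(m) = 4*1 = 4)
w(E, F) = (-9 + E)/(5 + F) (w(E, F) = (E - 9)/(F + 5) = (-9 + E)/(5 + F))
(w(-7, 13) - u(9))² = ((-9 - 7)/(5 + 13) - 1*4)² = (-16/18 - 4)² = ((1/18)*(-16) - 4)² = (-8/9 - 4)² = (-44/9)² = 1936/81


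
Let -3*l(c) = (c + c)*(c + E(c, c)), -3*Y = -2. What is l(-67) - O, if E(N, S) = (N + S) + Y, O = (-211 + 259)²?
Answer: -101270/9 ≈ -11252.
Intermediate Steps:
Y = ⅔ (Y = -⅓*(-2) = ⅔ ≈ 0.66667)
O = 2304 (O = 48² = 2304)
E(N, S) = ⅔ + N + S (E(N, S) = (N + S) + ⅔ = ⅔ + N + S)
l(c) = -2*c*(⅔ + 3*c)/3 (l(c) = -(c + c)*(c + (⅔ + c + c))/3 = -2*c*(c + (⅔ + 2*c))/3 = -2*c*(⅔ + 3*c)/3)
l(-67) - O = -2/9*(-67)*(2 + 9*(-67)) - 1*2304 = -2/9*(-67)*(2 - 603) - 2304 = -2/9*(-67)*(-601) - 2304 = -80534/9 - 2304 = -101270/9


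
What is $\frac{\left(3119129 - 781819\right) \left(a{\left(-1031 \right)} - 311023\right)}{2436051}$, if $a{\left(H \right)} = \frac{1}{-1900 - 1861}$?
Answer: $- \frac{911361970558080}{3053995937} \approx -2.9842 \cdot 10^{5}$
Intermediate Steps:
$a{\left(H \right)} = - \frac{1}{3761}$ ($a{\left(H \right)} = \frac{1}{-3761} = - \frac{1}{3761}$)
$\frac{\left(3119129 - 781819\right) \left(a{\left(-1031 \right)} - 311023\right)}{2436051} = \frac{\left(3119129 - 781819\right) \left(- \frac{1}{3761} - 311023\right)}{2436051} = 2337310 \left(- \frac{1169757504}{3761}\right) \frac{1}{2436051} = \left(- \frac{2734085911674240}{3761}\right) \frac{1}{2436051} = - \frac{911361970558080}{3053995937}$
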